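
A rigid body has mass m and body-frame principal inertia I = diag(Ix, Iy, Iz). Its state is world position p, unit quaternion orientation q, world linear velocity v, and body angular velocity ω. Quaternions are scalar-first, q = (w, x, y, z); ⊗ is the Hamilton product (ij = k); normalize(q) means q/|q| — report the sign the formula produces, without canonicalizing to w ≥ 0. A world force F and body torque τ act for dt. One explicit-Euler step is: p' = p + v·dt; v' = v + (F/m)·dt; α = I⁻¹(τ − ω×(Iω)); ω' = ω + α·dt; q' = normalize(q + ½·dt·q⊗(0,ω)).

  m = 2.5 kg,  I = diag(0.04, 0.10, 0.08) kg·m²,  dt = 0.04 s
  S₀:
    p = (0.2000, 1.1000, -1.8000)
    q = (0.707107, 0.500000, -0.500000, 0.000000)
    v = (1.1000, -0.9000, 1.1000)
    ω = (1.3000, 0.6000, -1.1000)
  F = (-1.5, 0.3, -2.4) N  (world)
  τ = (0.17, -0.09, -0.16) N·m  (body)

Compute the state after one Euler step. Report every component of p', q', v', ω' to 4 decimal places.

p + v·dt = (0.2440, 1.0640, -1.7560)
v' = v + a·dt = (1.0760, -0.8952, 1.0616)
precession coupling ω×(Iω) = (0.0132, 0.0572, 0.0468)
(τ − ω×Iω)/I = (3.9200, -1.4720, -2.5850)
ω + α·dt = (1.4568, 0.5411, -1.2034)
Hamilton product q⊗(0,ω) = (-0.3500000, 1.4692391, 0.9742642, 0.1721823)
q + ½dt·q⊗(0,ω), renormalized = (0.6997, 0.5290, -0.4802, 0.0034)

p' = (0.2440, 1.0640, -1.7560)
q' = (0.6997, 0.5290, -0.4802, 0.0034)
v' = (1.0760, -0.8952, 1.0616)
ω' = (1.4568, 0.5411, -1.2034)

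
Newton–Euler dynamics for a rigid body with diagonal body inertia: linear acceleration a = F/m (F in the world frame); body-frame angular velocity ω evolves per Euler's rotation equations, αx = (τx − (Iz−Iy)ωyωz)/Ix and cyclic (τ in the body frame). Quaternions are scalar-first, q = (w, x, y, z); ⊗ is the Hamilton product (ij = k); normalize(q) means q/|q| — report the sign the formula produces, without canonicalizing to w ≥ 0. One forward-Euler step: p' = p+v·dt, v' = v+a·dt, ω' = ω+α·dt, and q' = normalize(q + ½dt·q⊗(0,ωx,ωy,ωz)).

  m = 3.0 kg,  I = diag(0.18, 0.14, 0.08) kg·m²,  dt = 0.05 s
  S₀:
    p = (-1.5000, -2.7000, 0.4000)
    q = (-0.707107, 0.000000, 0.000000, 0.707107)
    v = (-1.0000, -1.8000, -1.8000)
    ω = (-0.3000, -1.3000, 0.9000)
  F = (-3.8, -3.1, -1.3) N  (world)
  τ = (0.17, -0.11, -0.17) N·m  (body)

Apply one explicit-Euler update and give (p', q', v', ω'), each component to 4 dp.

p' = (-1.5500, -2.7900, 0.3100)
q' = (-0.7224, 0.0283, 0.0177, 0.6906)
v' = (-1.0633, -1.8517, -1.8217)
ω' = (-0.2723, -1.3296, 0.8035)

gyro term ω×Iω = (0.0702, -0.0270, -0.0156)
(τ − ω×Iω)/I = (0.5544, -0.5929, -1.9300)
new body rate ω' = (-0.2723, -1.3296, 0.8035)
q⊗(0,ω) = (-0.6363963, 1.1313712, 0.7071070, -0.6363963)
q' = normalize(q + ½dt·q⊗(0,ω)) = (-0.7224, 0.0283, 0.0177, 0.6906)
p + v·dt = (-1.5500, -2.7900, 0.3100)
v + (F/m)dt = (-1.0633, -1.8517, -1.8217)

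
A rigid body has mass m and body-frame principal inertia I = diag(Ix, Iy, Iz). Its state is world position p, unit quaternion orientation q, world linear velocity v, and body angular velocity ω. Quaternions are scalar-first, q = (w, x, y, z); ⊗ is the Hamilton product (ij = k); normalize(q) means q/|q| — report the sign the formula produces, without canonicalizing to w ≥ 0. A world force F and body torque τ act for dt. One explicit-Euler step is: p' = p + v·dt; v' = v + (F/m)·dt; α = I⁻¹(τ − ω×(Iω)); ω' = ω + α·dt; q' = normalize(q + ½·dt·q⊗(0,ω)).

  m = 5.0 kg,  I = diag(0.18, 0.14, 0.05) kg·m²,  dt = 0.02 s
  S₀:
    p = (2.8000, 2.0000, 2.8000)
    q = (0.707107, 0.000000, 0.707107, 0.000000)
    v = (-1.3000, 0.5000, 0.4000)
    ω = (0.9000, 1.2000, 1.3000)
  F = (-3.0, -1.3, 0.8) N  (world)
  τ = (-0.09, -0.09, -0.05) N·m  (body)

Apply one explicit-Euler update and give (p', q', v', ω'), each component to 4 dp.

gyro term ω×Iω = (-0.1404, 0.1521, -0.0432)
(τ − ω×Iω)/I = (0.2800, -1.7293, -0.1360)
new body rate ω' = (0.9056, 1.1654, 1.2973)
q⊗(0,ω) = (-0.8485284, 1.5556354, 0.8485284, 0.2828428)
updated quaternion q' = (0.6985, 0.0156, 0.7155, 0.0028)
linear accel F/m = (-0.6000, -0.2600, 0.1600)
p' = p + v·dt = (2.7740, 2.0100, 2.8080)
v + (F/m)dt = (-1.3120, 0.4948, 0.4032)

p' = (2.7740, 2.0100, 2.8080)
q' = (0.6985, 0.0156, 0.7155, 0.0028)
v' = (-1.3120, 0.4948, 0.4032)
ω' = (0.9056, 1.1654, 1.2973)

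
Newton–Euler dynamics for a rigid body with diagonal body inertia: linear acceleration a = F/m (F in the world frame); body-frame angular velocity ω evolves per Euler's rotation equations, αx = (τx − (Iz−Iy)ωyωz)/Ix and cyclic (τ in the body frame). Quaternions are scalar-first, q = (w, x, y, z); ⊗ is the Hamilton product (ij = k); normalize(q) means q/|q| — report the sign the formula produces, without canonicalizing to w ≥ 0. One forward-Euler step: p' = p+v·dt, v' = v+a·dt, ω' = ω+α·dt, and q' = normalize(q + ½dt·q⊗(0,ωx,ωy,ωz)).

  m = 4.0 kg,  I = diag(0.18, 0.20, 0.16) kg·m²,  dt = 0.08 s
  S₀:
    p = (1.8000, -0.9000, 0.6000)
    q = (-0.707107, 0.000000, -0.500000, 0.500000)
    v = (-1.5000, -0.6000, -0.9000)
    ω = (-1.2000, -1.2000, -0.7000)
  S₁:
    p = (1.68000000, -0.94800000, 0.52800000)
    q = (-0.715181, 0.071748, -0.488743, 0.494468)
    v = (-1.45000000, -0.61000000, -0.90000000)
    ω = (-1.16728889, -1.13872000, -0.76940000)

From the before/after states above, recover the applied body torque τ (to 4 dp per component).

ω₁ − ω₀ = (0.03271111, 0.06128000, -0.06940000)
gyro term ω₀×Iω₀ = (-0.0336, 0.0168, 0.0288)
I·α + gyro = (0.0400, 0.1700, -0.1100)

τ = (0.0400, 0.1700, -0.1100)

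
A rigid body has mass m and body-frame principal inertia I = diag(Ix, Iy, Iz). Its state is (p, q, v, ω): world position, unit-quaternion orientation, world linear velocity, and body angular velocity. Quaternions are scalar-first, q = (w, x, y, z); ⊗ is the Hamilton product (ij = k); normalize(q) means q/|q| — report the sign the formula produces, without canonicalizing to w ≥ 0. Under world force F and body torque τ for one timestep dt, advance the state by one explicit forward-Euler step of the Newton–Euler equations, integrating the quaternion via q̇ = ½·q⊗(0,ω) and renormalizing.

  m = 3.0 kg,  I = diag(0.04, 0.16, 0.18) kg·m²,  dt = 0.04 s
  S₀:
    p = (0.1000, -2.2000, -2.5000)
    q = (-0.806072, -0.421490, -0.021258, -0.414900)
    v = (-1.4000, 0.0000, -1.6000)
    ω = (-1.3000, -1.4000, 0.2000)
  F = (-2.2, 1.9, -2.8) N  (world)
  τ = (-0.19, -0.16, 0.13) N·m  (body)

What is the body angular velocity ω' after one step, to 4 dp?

ω' = (-1.4844, -1.4491, 0.1804)

angular accel α = (-4.6100, -1.2275, -0.4911)
new body rate ω' = (-1.4844, -1.4491, 0.1804)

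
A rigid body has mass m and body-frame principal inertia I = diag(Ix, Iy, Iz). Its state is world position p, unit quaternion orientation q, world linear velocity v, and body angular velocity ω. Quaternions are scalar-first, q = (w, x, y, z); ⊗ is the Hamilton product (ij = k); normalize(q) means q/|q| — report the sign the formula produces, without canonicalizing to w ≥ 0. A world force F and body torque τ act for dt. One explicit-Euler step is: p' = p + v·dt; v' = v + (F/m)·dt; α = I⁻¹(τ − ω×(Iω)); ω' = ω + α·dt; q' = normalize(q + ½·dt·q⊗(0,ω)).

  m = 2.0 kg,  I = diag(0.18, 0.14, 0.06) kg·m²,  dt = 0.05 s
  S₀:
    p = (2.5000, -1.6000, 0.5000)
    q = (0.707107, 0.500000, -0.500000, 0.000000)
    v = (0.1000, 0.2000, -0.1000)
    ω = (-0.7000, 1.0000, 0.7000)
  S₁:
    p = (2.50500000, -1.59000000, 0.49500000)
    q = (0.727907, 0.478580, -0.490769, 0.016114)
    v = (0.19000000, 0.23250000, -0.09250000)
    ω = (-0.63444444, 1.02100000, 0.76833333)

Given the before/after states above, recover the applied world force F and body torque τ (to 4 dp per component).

F = (3.6000, 1.3000, 0.3000)
τ = (0.1800, 0.0000, 0.1100)

Δω = ω₁−ω₀ = (0.06555556, 0.02100000, 0.06833333)
precession coupling = (-0.0560, -0.0588, 0.0280)
I·α + gyro = (0.1800, 0.0000, 0.1100)
velocity change Δv = (0.09000000, 0.03250000, 0.00750000)
F = m·Δv/dt = (3.6000, 1.3000, 0.3000)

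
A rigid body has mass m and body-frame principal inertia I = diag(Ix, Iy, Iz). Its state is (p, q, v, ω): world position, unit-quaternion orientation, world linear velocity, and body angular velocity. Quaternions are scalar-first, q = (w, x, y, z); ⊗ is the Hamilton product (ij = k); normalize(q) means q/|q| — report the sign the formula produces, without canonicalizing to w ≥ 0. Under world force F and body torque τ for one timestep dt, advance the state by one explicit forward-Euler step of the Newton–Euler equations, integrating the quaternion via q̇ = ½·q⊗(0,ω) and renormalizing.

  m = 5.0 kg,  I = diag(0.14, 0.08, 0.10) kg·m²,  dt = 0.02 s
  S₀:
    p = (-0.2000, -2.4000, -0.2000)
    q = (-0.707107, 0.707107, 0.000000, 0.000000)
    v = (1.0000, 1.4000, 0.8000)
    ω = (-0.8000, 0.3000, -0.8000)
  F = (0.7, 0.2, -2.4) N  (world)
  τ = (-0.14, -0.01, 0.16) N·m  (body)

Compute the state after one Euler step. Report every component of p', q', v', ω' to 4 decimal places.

p' = p + v·dt = (-0.1800, -2.3720, -0.1840)
new velocity v' = (1.0028, 1.4008, 0.7904)
angular accel α = (-0.9657, -0.4450, 1.4560)
ω + α·dt = (-0.8193, 0.2911, -0.7709)
q⊗(0,ω) = (0.5656856, 0.5656856, 0.3535535, 0.7778177)
updated quaternion q' = (-0.7014, 0.7127, 0.0035, 0.0078)

p' = (-0.1800, -2.3720, -0.1840)
q' = (-0.7014, 0.7127, 0.0035, 0.0078)
v' = (1.0028, 1.4008, 0.7904)
ω' = (-0.8193, 0.2911, -0.7709)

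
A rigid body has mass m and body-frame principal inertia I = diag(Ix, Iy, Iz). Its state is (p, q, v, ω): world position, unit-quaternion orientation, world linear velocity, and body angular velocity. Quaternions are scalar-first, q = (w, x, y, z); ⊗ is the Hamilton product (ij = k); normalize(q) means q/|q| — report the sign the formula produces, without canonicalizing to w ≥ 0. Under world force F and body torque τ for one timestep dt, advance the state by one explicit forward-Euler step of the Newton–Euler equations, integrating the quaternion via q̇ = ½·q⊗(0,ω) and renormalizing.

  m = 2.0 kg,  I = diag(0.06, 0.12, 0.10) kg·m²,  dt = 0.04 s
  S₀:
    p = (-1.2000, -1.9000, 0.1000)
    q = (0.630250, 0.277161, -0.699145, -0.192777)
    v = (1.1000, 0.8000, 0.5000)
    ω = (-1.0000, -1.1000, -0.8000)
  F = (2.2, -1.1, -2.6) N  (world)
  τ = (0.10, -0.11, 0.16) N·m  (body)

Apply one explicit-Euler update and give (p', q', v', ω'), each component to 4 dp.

p' = (-1.1560, -1.8680, 0.1200)
q' = (0.6170, 0.2713, -0.7043, -0.2228)
v' = (1.1440, 0.7780, 0.4480)
ω' = (-0.9216, -1.1260, -0.7624)

(τ − ω×Iω)/I = (1.9600, -0.6500, 0.9400)
new body rate ω' = (-0.9216, -1.1260, -0.7624)
q⊗(0,ω) = (-0.6461201, -0.2829887, -0.2787692, -1.5082221)
q + ½dt·q⊗(0,ω), renormalized = (0.6170, 0.2713, -0.7043, -0.2228)
linear accel F/m = (1.1000, -0.5500, -1.3000)
new position p' = (-1.1560, -1.8680, 0.1200)
v' = v + a·dt = (1.1440, 0.7780, 0.4480)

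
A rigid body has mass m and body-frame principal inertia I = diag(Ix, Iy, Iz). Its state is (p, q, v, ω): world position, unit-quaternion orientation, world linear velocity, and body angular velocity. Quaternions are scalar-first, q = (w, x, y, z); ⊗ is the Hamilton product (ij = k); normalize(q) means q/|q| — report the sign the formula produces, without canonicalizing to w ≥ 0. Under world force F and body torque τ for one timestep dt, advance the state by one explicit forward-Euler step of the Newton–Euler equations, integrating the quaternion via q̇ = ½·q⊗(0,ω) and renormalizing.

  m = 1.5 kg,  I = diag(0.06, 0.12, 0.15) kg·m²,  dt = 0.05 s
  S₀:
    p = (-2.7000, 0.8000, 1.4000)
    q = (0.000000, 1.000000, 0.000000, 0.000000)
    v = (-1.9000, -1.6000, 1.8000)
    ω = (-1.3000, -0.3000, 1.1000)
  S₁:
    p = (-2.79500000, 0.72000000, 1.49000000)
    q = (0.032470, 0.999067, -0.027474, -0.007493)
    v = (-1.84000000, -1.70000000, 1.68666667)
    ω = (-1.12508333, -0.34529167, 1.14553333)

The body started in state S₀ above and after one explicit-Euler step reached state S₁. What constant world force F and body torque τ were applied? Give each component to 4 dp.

F = (1.8000, -3.0000, -3.4000)
τ = (0.2000, 0.0200, 0.1600)

velocity change Δv = (0.06000000, -0.10000000, -0.11333333)
applied force F = (1.8000, -3.0000, -3.4000)
Δω = ω₁−ω₀ = (0.17491667, -0.04529167, 0.04553333)
applied torque τ = (0.2000, 0.0200, 0.1600)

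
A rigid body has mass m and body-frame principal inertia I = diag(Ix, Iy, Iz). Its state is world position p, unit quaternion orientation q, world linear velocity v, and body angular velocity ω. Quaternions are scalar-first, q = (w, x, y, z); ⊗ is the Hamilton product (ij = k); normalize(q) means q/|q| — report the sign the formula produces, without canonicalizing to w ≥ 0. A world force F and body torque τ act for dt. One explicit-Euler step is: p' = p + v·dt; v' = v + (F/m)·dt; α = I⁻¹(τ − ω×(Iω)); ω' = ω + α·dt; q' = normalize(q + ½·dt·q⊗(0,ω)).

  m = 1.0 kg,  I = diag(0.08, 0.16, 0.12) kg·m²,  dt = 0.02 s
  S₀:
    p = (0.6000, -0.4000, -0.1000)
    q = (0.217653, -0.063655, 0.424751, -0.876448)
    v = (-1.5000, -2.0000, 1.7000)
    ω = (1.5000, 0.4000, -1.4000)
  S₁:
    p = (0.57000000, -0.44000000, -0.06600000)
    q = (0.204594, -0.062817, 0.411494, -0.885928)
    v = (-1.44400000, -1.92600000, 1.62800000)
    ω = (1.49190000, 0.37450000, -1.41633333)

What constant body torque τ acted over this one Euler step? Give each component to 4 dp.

ω₁ − ω₀ = (-0.00810000, -0.02550000, -0.01633333)
applied torque τ = (-0.0100, -0.1200, -0.0500)

τ = (-0.0100, -0.1200, -0.0500)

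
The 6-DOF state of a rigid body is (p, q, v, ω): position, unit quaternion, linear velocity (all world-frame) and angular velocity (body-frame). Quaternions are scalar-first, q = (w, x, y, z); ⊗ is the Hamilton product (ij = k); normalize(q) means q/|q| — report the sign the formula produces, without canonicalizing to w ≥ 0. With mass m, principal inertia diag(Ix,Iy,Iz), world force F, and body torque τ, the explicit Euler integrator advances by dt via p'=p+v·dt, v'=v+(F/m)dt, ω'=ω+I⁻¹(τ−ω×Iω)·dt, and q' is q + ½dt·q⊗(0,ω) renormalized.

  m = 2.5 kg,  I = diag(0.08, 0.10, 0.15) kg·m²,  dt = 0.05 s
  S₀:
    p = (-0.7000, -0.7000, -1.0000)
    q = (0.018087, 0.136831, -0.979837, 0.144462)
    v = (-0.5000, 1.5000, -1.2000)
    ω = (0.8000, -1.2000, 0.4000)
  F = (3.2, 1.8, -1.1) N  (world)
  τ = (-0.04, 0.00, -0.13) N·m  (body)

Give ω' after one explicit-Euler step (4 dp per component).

ω×(Iω) gyroscopic = (-0.0240, -0.0224, -0.0192)
(τ − ω×Iω)/I = (-0.2000, 0.2240, -0.7387)
new body rate ω' = (0.7900, -1.1888, 0.3631)

ω' = (0.7900, -1.1888, 0.3631)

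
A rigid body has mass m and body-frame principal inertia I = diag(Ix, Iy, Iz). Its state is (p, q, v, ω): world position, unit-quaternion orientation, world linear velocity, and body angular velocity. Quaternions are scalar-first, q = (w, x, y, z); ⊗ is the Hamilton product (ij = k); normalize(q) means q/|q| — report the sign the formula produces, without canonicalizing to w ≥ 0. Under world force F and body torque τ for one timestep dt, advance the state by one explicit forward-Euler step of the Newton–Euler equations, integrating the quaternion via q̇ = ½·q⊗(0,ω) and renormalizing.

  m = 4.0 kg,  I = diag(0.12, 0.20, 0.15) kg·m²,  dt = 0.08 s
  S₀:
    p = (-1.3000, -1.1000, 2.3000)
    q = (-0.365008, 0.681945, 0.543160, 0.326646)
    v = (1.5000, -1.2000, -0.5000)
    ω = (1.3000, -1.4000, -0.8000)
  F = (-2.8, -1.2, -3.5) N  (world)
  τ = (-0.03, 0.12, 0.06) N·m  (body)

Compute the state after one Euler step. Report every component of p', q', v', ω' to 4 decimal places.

p' = (-1.1800, -1.1960, 2.2600)
q' = (-0.3584, 0.6616, 0.6004, 0.2710)
v' = (1.4440, -1.2240, -0.5700)
ω' = (1.3173, -1.3645, -0.6903)

a = F/m = (-0.7000, -0.3000, -0.8750)
p + v·dt = (-1.1800, -1.1960, 2.2600)
new velocity v' = (1.4440, -1.2240, -0.5700)
precession coupling ω×(Iω) = (-0.0560, 0.0312, -0.1456)
(τ − ω×Iω)/I = (0.2167, 0.4440, 1.3707)
ω + α·dt = (1.3173, -1.3645, -0.6903)
2q̇ = q⊗(0,ω) = (0.1352123, -0.4517340, 1.4812070, -1.3688246)
q + ½dt·q⊗(0,ω), renormalized = (-0.3584, 0.6616, 0.6004, 0.2710)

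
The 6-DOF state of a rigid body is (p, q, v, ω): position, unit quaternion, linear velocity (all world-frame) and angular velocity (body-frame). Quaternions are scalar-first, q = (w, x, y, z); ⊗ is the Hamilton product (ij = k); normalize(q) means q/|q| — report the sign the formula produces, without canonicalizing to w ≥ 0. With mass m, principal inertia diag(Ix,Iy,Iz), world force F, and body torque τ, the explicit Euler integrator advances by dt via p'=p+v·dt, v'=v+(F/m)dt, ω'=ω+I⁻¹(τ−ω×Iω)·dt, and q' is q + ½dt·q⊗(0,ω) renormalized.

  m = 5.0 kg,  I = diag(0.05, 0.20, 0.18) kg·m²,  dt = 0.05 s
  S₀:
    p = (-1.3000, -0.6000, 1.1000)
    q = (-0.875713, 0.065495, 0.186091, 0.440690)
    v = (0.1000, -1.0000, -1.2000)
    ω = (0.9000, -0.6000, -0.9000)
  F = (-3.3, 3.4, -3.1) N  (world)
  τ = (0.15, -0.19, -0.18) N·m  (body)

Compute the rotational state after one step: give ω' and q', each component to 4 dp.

α = I⁻¹(τ − ω×Iω) = (3.2160, -1.4765, -0.5500)
new body rate ω' = (1.0608, -0.6738, -0.9275)
q⊗(0,ω) = (0.4493301, -0.6912096, 0.9809943, 0.5813628)
q' = normalize(q + ½dt·q⊗(0,ω)) = (-0.8639, 0.0482, 0.2105, 0.4549)

ω' = (1.0608, -0.6738, -0.9275)
q' = (-0.8639, 0.0482, 0.2105, 0.4549)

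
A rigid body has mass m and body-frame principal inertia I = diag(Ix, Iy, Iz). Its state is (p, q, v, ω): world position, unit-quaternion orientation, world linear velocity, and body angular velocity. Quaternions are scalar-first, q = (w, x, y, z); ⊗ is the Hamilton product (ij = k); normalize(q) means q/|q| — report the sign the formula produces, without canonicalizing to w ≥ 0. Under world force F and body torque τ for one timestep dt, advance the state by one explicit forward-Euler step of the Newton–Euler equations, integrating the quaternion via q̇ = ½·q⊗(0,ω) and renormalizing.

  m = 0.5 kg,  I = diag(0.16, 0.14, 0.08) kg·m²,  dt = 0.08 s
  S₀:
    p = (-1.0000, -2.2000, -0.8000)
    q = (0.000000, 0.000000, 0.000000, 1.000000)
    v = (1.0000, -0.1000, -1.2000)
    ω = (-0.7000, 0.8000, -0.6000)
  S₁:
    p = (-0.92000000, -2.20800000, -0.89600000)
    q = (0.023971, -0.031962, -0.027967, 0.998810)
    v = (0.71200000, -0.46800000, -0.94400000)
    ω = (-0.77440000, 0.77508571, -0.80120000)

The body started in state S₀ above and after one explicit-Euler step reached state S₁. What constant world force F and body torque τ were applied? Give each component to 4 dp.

ω₁ − ω₀ = (-0.07440000, -0.02491429, -0.20120000)
applied torque τ = (-0.1200, -0.0100, -0.1900)
velocity change Δv = (-0.28800000, -0.36800000, 0.25600000)
applied force F = (-1.8000, -2.3000, 1.6000)

F = (-1.8000, -2.3000, 1.6000)
τ = (-0.1200, -0.0100, -0.1900)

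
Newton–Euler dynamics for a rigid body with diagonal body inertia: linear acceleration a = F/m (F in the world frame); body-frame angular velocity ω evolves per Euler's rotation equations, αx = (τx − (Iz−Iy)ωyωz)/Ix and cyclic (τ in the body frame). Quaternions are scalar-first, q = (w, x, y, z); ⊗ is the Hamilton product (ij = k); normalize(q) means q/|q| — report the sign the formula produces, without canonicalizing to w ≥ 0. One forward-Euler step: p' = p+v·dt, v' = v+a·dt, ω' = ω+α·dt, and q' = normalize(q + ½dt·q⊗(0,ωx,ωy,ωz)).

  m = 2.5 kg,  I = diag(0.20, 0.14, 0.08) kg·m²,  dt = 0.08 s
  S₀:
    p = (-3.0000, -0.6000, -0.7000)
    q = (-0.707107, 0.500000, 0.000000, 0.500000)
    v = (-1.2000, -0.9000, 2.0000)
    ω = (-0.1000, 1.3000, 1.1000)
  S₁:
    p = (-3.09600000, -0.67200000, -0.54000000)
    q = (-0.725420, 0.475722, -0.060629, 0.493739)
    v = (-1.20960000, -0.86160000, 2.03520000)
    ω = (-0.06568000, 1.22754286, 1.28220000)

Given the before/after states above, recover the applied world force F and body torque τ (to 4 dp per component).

F = (-0.3000, 1.2000, 1.1000)
τ = (0.0000, -0.1400, 0.1900)

Δω = ω₁−ω₀ = (0.03432000, -0.07245714, 0.18220000)
gyro term ω₀×Iω₀ = (-0.0858, -0.0132, 0.0078)
I·α + gyro = (0.0000, -0.1400, 0.1900)
velocity change Δv = (-0.00960000, 0.03840000, 0.03520000)
F = m·Δv/dt = (-0.3000, 1.2000, 1.1000)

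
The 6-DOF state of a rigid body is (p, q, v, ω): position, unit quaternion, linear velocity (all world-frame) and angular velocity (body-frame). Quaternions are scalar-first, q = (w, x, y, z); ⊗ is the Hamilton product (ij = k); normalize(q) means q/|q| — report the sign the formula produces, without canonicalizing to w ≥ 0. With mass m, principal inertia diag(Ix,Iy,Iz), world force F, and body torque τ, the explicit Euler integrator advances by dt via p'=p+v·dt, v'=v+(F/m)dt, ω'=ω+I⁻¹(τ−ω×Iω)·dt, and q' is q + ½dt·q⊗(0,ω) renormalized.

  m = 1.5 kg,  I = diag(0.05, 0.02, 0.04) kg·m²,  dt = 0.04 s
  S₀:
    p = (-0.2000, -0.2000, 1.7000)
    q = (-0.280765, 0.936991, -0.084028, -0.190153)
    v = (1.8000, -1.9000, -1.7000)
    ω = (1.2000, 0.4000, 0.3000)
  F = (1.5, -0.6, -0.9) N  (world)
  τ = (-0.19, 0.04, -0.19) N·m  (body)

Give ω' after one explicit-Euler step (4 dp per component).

ω' = (1.0461, 0.4728, 0.1244)

ω×(Iω) gyroscopic = (0.0024, 0.0036, -0.0144)
(τ − ω×Iω)/I = (-3.8480, 1.8200, -4.3900)
ω' = ω + α·dt = (1.0461, 0.4728, 0.1244)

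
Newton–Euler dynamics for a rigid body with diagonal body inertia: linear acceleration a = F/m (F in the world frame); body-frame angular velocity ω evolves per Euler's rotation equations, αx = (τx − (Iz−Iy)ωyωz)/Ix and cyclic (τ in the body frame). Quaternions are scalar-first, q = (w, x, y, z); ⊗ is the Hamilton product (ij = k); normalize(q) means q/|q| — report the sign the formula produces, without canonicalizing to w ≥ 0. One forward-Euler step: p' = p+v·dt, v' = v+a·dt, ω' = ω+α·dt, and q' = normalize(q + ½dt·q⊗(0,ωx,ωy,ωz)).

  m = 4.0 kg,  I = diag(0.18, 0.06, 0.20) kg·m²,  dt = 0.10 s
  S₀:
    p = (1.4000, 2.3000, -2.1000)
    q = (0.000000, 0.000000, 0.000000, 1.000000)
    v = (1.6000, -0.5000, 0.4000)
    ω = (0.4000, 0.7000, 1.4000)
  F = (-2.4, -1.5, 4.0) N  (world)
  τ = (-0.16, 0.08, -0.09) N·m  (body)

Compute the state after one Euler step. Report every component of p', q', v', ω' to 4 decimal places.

gyro term ω×Iω = (0.1372, -0.0112, -0.0336)
(τ − ω×Iω)/I = (-1.6511, 1.5200, -0.2820)
ω' = ω + α·dt = (0.2349, 0.8520, 1.3718)
2q̇ = q⊗(0,ω) = (-1.4000000, -0.7000000, 0.4000000, 0.0000000)
q + ½dt·q⊗(0,ω), renormalized = (-0.0698, -0.0349, 0.0199, 0.9968)
p + v·dt = (1.5600, 2.2500, -2.0600)
new velocity v' = (1.5400, -0.5375, 0.5000)

p' = (1.5600, 2.2500, -2.0600)
q' = (-0.0698, -0.0349, 0.0199, 0.9968)
v' = (1.5400, -0.5375, 0.5000)
ω' = (0.2349, 0.8520, 1.3718)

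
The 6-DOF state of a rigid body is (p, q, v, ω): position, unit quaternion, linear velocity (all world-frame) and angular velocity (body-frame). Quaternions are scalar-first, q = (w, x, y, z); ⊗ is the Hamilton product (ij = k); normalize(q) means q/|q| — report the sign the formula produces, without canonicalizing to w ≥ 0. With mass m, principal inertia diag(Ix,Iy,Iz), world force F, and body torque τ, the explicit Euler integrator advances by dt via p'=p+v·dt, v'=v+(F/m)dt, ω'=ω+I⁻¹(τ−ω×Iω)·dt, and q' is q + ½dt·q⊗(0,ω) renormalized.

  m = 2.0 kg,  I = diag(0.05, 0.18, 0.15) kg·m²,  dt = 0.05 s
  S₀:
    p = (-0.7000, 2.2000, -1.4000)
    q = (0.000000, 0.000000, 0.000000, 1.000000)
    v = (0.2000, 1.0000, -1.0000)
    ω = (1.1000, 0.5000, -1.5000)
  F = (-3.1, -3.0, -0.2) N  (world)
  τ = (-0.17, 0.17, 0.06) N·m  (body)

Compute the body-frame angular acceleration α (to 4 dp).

gyro term ω×Iω = (0.0225, 0.1650, 0.0715)
(τ − ω×Iω)/I = (-3.8500, 0.0278, -0.0767)

α = (-3.8500, 0.0278, -0.0767)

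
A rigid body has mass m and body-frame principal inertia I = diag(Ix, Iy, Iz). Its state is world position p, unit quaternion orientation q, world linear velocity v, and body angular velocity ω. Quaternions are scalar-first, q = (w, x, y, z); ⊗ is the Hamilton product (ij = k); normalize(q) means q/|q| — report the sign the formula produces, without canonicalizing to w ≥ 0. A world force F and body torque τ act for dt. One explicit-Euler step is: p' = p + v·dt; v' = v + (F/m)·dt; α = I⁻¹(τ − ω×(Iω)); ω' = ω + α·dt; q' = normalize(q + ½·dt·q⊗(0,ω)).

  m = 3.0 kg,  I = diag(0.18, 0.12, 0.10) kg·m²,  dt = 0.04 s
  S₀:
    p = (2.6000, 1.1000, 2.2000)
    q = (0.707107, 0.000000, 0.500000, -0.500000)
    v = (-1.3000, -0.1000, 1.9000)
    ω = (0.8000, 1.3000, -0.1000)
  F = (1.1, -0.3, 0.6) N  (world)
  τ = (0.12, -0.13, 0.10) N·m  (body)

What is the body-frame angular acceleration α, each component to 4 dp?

α = (0.6522, -1.0300, 1.6240)

precession coupling ω×(Iω) = (0.0026, -0.0064, -0.0624)
(τ − ω×Iω)/I = (0.6522, -1.0300, 1.6240)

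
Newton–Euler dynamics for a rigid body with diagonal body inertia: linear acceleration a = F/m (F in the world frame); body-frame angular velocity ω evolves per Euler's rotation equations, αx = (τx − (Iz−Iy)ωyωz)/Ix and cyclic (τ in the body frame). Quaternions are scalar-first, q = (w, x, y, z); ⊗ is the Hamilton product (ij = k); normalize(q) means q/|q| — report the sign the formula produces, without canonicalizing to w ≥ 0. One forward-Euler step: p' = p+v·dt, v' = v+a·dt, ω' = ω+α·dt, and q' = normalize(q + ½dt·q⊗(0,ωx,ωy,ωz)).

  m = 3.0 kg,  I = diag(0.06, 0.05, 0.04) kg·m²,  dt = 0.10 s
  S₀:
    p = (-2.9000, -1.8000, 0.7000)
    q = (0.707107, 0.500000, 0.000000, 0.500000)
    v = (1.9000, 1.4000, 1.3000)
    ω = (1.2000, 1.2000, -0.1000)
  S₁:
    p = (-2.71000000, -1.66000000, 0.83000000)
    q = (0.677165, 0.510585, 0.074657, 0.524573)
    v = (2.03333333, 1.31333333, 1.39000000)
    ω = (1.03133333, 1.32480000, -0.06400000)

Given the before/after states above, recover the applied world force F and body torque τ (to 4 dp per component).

F = (4.0000, -2.6000, 2.7000)
τ = (-0.1000, 0.0600, 0.0000)

Δv = v₁−v₀ = (0.13333333, -0.08666667, 0.09000000)
F = m·Δv/dt = (4.0000, -2.6000, 2.7000)
Δω = ω₁−ω₀ = (-0.16866667, 0.12480000, 0.03600000)
I·α + gyro = (-0.1000, 0.0600, 0.0000)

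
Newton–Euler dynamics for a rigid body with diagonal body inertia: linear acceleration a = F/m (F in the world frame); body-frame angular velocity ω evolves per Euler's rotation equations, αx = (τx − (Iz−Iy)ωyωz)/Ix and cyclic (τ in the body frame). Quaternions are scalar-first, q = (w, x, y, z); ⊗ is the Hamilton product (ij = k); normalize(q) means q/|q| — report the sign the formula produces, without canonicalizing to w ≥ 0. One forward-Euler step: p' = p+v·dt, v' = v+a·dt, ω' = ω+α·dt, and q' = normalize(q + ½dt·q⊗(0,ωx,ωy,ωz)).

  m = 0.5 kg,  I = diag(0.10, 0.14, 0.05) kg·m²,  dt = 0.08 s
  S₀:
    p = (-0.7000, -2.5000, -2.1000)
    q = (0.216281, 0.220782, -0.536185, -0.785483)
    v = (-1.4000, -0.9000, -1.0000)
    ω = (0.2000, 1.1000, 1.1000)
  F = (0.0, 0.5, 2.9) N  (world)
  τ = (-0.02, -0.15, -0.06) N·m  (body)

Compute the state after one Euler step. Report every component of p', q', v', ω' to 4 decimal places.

a = (0.0000, 1.0000, 5.8000)
p' = p + v·dt = (-0.8120, -2.5720, -2.1800)
v' = v + a·dt = (-1.4000, -0.8200, -0.5360)
precession coupling ω×(Iω) = (-0.1089, 0.0110, 0.0088)
α = I⁻¹(τ − ω×Iω) = (0.8890, -1.1500, -1.3760)
ω + α·dt = (0.2711, 1.0080, 0.9899)
Hamilton product q⊗(0,ω) = (1.4096784, 0.3174840, -0.1620477, 0.5880063)
q + ½dt·q⊗(0,ω), renormalized = (0.2721, 0.2330, -0.5416, -0.7605)

p' = (-0.8120, -2.5720, -2.1800)
q' = (0.2721, 0.2330, -0.5416, -0.7605)
v' = (-1.4000, -0.8200, -0.5360)
ω' = (0.2711, 1.0080, 0.9899)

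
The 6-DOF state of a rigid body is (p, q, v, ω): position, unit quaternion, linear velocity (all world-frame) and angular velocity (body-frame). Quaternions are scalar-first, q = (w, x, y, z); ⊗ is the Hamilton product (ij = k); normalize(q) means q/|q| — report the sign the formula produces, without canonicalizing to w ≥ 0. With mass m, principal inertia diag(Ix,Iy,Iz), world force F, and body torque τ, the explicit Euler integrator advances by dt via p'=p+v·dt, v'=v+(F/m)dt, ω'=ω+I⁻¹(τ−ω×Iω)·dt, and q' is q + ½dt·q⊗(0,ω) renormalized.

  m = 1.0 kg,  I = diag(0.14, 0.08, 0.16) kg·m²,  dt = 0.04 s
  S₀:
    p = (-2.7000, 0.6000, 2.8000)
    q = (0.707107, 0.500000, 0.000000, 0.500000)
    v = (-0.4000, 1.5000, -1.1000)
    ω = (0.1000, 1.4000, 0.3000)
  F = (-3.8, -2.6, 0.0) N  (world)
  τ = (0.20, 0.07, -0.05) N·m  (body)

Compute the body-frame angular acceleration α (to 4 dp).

gyro term ω×Iω = (0.0336, -0.0006, -0.0084)
angular accel α = (1.1886, 0.8825, -0.2600)

α = (1.1886, 0.8825, -0.2600)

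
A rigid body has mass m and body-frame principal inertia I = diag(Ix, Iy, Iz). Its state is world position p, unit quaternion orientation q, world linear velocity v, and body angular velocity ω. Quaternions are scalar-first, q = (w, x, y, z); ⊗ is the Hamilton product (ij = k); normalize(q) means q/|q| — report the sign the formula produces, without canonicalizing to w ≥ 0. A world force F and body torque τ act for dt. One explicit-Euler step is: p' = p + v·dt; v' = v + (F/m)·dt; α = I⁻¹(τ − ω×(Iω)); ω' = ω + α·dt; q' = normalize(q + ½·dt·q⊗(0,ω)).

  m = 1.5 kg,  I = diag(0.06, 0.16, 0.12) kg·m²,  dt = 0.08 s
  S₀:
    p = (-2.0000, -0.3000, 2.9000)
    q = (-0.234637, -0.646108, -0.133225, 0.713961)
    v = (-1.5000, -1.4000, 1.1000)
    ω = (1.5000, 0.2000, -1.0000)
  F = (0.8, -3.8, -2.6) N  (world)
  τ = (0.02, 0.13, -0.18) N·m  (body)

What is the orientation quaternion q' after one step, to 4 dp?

q⊗(0,ω) = (1.7097680, -0.3615227, 0.3779061, 0.3052529)
q + ½dt·q⊗(0,ω), renormalized = (-0.1658, -0.6588, -0.1178, 0.7243)

q' = (-0.1658, -0.6588, -0.1178, 0.7243)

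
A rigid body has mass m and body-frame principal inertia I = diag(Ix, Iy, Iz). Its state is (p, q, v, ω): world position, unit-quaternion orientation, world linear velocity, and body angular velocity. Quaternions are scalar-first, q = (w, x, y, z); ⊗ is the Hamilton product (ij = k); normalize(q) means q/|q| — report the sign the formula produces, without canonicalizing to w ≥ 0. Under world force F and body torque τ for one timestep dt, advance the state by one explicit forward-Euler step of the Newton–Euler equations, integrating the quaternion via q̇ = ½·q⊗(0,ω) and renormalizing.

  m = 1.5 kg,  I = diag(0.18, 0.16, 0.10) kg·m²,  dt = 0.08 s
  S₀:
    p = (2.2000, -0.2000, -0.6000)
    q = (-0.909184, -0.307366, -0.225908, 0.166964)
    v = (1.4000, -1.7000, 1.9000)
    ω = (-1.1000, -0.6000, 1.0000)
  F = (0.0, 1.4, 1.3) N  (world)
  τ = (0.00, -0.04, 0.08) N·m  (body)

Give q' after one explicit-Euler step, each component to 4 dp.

q' = (-0.9329, -0.2718, -0.1987, 0.1278)

Hamilton product q⊗(0,ω) = (-0.6406114, 0.8743728, 0.6692160, -0.9732632)
updated quaternion q' = (-0.9329, -0.2718, -0.1987, 0.1278)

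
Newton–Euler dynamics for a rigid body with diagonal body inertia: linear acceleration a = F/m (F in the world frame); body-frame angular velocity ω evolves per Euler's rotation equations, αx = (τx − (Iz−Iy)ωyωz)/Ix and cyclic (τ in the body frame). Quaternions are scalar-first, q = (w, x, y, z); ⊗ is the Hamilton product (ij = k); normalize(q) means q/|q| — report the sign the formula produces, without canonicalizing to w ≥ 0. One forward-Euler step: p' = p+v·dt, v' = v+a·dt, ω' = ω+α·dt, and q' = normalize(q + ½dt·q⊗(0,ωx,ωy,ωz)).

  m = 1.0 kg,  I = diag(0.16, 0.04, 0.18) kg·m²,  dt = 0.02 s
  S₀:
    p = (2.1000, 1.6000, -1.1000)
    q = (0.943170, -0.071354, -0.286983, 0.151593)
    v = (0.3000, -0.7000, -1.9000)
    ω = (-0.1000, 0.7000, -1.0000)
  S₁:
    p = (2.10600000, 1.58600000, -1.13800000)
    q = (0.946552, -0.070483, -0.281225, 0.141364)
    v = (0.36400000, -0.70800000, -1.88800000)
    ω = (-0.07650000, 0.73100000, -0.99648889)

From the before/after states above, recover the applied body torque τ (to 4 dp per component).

τ = (0.0900, 0.0600, 0.0400)

rate change Δω = (0.02350000, 0.03100000, 0.00351111)
I·α + gyro = (0.0900, 0.0600, 0.0400)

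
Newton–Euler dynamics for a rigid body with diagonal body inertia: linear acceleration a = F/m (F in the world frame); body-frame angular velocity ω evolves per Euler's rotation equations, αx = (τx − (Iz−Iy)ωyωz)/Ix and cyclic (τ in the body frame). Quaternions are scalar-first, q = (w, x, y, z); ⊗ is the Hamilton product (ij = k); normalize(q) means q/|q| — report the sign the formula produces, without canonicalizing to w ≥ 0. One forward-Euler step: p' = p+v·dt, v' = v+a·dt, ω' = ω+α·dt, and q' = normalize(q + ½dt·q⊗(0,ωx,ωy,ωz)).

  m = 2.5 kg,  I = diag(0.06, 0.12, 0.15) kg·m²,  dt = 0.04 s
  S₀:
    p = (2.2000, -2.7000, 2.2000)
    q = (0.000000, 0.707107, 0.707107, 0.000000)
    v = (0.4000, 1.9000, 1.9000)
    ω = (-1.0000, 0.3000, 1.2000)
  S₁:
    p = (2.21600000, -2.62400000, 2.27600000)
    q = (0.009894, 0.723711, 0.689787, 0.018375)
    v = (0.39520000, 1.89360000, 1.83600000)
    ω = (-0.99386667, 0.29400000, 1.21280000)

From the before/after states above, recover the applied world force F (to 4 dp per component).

Δv = v₁−v₀ = (-0.00480000, -0.00640000, -0.06400000)
F = m·Δv/dt = (-0.3000, -0.4000, -4.0000)

F = (-0.3000, -0.4000, -4.0000)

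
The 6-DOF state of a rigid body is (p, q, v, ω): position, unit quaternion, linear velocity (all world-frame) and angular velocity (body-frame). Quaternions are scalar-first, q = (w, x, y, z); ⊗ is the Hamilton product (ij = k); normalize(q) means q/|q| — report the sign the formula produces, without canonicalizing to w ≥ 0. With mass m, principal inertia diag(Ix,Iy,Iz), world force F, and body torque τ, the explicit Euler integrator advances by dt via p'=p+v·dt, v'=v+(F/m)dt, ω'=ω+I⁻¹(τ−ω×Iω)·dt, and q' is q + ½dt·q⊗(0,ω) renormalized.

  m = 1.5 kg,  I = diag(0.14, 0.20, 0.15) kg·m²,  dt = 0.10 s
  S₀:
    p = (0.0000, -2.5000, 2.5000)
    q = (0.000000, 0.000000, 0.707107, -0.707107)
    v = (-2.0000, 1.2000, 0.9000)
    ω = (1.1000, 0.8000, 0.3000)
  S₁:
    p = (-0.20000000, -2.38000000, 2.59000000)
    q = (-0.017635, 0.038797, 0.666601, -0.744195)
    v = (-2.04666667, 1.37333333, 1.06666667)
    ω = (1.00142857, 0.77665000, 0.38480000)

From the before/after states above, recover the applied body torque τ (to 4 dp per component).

τ = (-0.1500, -0.0500, 0.1800)

rate change Δω = (-0.09857143, -0.02335000, 0.08480000)
precession coupling = (-0.0120, -0.0033, 0.0528)
I·α + gyro = (-0.1500, -0.0500, 0.1800)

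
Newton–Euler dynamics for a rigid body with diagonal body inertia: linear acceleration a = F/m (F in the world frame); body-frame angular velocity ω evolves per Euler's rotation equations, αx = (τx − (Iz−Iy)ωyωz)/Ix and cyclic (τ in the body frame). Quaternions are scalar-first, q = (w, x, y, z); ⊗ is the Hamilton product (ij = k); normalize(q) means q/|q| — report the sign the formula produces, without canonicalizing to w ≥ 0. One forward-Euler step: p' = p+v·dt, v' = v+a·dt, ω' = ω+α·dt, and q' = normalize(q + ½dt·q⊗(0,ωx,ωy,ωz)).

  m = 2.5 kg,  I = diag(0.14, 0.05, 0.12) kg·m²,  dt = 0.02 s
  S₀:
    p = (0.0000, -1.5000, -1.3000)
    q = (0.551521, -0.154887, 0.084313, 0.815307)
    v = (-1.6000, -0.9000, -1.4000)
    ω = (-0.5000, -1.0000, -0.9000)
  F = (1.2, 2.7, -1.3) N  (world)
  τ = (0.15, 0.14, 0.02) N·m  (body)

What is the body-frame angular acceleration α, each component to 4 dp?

gyro term ω×Iω = (0.0630, 0.0090, -0.0450)
α = I⁻¹(τ − ω×Iω) = (0.6214, 2.6200, 0.5417)

α = (0.6214, 2.6200, 0.5417)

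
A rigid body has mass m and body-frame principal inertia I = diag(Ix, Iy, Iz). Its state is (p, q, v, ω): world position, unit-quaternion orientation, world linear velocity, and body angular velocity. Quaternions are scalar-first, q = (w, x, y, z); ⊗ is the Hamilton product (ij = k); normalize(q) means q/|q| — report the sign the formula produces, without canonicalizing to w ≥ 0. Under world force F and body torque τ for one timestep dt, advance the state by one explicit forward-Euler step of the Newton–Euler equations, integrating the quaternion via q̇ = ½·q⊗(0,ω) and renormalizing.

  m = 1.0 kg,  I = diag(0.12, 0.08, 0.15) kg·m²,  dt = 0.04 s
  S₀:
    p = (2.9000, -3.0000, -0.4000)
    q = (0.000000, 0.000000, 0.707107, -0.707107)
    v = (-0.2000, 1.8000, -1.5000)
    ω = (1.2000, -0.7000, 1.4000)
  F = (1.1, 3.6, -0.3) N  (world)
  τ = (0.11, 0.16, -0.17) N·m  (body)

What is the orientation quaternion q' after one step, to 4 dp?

2q̇ = q⊗(0,ω) = (1.4849247, 0.4949749, -0.8485284, -0.8485284)
updated quaternion q' = (0.0297, 0.0099, 0.6896, -0.7235)

q' = (0.0297, 0.0099, 0.6896, -0.7235)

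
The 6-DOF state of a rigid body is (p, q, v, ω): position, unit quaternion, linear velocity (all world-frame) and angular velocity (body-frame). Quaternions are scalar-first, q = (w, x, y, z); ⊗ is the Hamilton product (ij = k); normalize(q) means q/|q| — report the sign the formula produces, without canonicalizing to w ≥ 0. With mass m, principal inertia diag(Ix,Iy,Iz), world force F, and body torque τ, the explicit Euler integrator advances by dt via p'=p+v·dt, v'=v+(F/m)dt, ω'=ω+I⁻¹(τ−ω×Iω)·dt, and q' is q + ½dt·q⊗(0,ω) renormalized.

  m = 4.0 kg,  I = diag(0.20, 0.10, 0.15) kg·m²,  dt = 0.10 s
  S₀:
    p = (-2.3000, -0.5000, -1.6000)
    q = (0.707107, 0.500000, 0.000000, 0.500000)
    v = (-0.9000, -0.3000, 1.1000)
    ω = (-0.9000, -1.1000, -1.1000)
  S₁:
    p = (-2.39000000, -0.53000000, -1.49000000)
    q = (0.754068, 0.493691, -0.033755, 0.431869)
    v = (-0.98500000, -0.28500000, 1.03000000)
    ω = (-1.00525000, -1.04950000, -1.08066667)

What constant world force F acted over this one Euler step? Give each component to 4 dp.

F = (-3.4000, 0.6000, -2.8000)

velocity change Δv = (-0.08500000, 0.01500000, -0.07000000)
applied force F = (-3.4000, 0.6000, -2.8000)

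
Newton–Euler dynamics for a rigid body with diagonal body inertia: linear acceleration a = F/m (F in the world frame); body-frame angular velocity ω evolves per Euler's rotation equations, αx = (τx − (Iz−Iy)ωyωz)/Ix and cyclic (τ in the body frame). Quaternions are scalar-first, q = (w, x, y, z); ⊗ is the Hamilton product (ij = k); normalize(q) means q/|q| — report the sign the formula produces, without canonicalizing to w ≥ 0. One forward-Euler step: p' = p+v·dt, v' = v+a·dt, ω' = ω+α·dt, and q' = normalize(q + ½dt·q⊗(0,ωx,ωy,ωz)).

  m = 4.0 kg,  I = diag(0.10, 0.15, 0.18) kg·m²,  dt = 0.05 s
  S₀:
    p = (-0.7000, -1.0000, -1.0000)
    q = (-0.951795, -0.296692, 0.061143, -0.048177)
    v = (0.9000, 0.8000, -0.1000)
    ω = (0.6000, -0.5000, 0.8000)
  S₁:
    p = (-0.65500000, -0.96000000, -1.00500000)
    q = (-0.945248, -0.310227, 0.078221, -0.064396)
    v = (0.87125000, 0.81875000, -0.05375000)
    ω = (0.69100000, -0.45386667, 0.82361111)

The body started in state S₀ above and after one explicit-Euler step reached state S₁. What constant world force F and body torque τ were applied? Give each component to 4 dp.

Δω = ω₁−ω₀ = (0.09100000, 0.04613333, 0.02361111)
gyro term ω₀×Iω₀ = (-0.0120, -0.0384, -0.0150)
τ = I·(Δω/dt) + ω₀×(Iω₀) = (0.1700, 0.1000, 0.0700)
velocity change Δv = (-0.02875000, 0.01875000, 0.04625000)
applied force F = (-2.3000, 1.5000, 3.7000)

F = (-2.3000, 1.5000, 3.7000)
τ = (0.1700, 0.1000, 0.0700)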